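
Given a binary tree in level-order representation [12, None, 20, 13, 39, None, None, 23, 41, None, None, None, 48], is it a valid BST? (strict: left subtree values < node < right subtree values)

Level-order array: [12, None, 20, 13, 39, None, None, 23, 41, None, None, None, 48]
Validate using subtree bounds (lo, hi): at each node, require lo < value < hi,
then recurse left with hi=value and right with lo=value.
Preorder trace (stopping at first violation):
  at node 12 with bounds (-inf, +inf): OK
  at node 20 with bounds (12, +inf): OK
  at node 13 with bounds (12, 20): OK
  at node 39 with bounds (20, +inf): OK
  at node 23 with bounds (20, 39): OK
  at node 41 with bounds (39, +inf): OK
  at node 48 with bounds (41, +inf): OK
No violation found at any node.
Result: Valid BST


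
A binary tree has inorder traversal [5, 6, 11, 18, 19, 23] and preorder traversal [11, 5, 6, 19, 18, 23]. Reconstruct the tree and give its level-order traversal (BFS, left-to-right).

Inorder:  [5, 6, 11, 18, 19, 23]
Preorder: [11, 5, 6, 19, 18, 23]
Algorithm: preorder visits root first, so consume preorder in order;
for each root, split the current inorder slice at that value into
left-subtree inorder and right-subtree inorder, then recurse.
Recursive splits:
  root=11; inorder splits into left=[5, 6], right=[18, 19, 23]
  root=5; inorder splits into left=[], right=[6]
  root=6; inorder splits into left=[], right=[]
  root=19; inorder splits into left=[18], right=[23]
  root=18; inorder splits into left=[], right=[]
  root=23; inorder splits into left=[], right=[]
Reconstructed level-order: [11, 5, 19, 6, 18, 23]


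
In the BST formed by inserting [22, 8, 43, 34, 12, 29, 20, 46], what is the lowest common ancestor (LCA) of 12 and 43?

Tree insertion order: [22, 8, 43, 34, 12, 29, 20, 46]
Tree (level-order array): [22, 8, 43, None, 12, 34, 46, None, 20, 29]
In a BST, the LCA of p=12, q=43 is the first node v on the
root-to-leaf path with p <= v <= q (go left if both < v, right if both > v).
Walk from root:
  at 22: 12 <= 22 <= 43, this is the LCA
LCA = 22


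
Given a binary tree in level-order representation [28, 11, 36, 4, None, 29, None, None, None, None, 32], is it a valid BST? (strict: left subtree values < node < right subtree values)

Level-order array: [28, 11, 36, 4, None, 29, None, None, None, None, 32]
Validate using subtree bounds (lo, hi): at each node, require lo < value < hi,
then recurse left with hi=value and right with lo=value.
Preorder trace (stopping at first violation):
  at node 28 with bounds (-inf, +inf): OK
  at node 11 with bounds (-inf, 28): OK
  at node 4 with bounds (-inf, 11): OK
  at node 36 with bounds (28, +inf): OK
  at node 29 with bounds (28, 36): OK
  at node 32 with bounds (29, 36): OK
No violation found at any node.
Result: Valid BST


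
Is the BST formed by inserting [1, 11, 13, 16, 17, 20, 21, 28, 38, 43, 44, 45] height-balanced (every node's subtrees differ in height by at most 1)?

Tree (level-order array): [1, None, 11, None, 13, None, 16, None, 17, None, 20, None, 21, None, 28, None, 38, None, 43, None, 44, None, 45]
Definition: a tree is height-balanced if, at every node, |h(left) - h(right)| <= 1 (empty subtree has height -1).
Bottom-up per-node check:
  node 45: h_left=-1, h_right=-1, diff=0 [OK], height=0
  node 44: h_left=-1, h_right=0, diff=1 [OK], height=1
  node 43: h_left=-1, h_right=1, diff=2 [FAIL (|-1-1|=2 > 1)], height=2
  node 38: h_left=-1, h_right=2, diff=3 [FAIL (|-1-2|=3 > 1)], height=3
  node 28: h_left=-1, h_right=3, diff=4 [FAIL (|-1-3|=4 > 1)], height=4
  node 21: h_left=-1, h_right=4, diff=5 [FAIL (|-1-4|=5 > 1)], height=5
  node 20: h_left=-1, h_right=5, diff=6 [FAIL (|-1-5|=6 > 1)], height=6
  node 17: h_left=-1, h_right=6, diff=7 [FAIL (|-1-6|=7 > 1)], height=7
  node 16: h_left=-1, h_right=7, diff=8 [FAIL (|-1-7|=8 > 1)], height=8
  node 13: h_left=-1, h_right=8, diff=9 [FAIL (|-1-8|=9 > 1)], height=9
  node 11: h_left=-1, h_right=9, diff=10 [FAIL (|-1-9|=10 > 1)], height=10
  node 1: h_left=-1, h_right=10, diff=11 [FAIL (|-1-10|=11 > 1)], height=11
Node 43 violates the condition: |-1 - 1| = 2 > 1.
Result: Not balanced


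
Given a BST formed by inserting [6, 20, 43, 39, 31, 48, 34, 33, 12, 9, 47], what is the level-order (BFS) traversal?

Tree insertion order: [6, 20, 43, 39, 31, 48, 34, 33, 12, 9, 47]
Tree (level-order array): [6, None, 20, 12, 43, 9, None, 39, 48, None, None, 31, None, 47, None, None, 34, None, None, 33]
BFS from the root, enqueuing left then right child of each popped node:
  queue [6] -> pop 6, enqueue [20], visited so far: [6]
  queue [20] -> pop 20, enqueue [12, 43], visited so far: [6, 20]
  queue [12, 43] -> pop 12, enqueue [9], visited so far: [6, 20, 12]
  queue [43, 9] -> pop 43, enqueue [39, 48], visited so far: [6, 20, 12, 43]
  queue [9, 39, 48] -> pop 9, enqueue [none], visited so far: [6, 20, 12, 43, 9]
  queue [39, 48] -> pop 39, enqueue [31], visited so far: [6, 20, 12, 43, 9, 39]
  queue [48, 31] -> pop 48, enqueue [47], visited so far: [6, 20, 12, 43, 9, 39, 48]
  queue [31, 47] -> pop 31, enqueue [34], visited so far: [6, 20, 12, 43, 9, 39, 48, 31]
  queue [47, 34] -> pop 47, enqueue [none], visited so far: [6, 20, 12, 43, 9, 39, 48, 31, 47]
  queue [34] -> pop 34, enqueue [33], visited so far: [6, 20, 12, 43, 9, 39, 48, 31, 47, 34]
  queue [33] -> pop 33, enqueue [none], visited so far: [6, 20, 12, 43, 9, 39, 48, 31, 47, 34, 33]
Result: [6, 20, 12, 43, 9, 39, 48, 31, 47, 34, 33]


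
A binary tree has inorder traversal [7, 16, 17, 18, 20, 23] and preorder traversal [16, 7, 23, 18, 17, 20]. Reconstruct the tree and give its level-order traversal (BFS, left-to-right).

Inorder:  [7, 16, 17, 18, 20, 23]
Preorder: [16, 7, 23, 18, 17, 20]
Algorithm: preorder visits root first, so consume preorder in order;
for each root, split the current inorder slice at that value into
left-subtree inorder and right-subtree inorder, then recurse.
Recursive splits:
  root=16; inorder splits into left=[7], right=[17, 18, 20, 23]
  root=7; inorder splits into left=[], right=[]
  root=23; inorder splits into left=[17, 18, 20], right=[]
  root=18; inorder splits into left=[17], right=[20]
  root=17; inorder splits into left=[], right=[]
  root=20; inorder splits into left=[], right=[]
Reconstructed level-order: [16, 7, 23, 18, 17, 20]


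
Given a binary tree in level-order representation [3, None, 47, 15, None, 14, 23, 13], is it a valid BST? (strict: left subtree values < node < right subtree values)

Level-order array: [3, None, 47, 15, None, 14, 23, 13]
Validate using subtree bounds (lo, hi): at each node, require lo < value < hi,
then recurse left with hi=value and right with lo=value.
Preorder trace (stopping at first violation):
  at node 3 with bounds (-inf, +inf): OK
  at node 47 with bounds (3, +inf): OK
  at node 15 with bounds (3, 47): OK
  at node 14 with bounds (3, 15): OK
  at node 13 with bounds (3, 14): OK
  at node 23 with bounds (15, 47): OK
No violation found at any node.
Result: Valid BST


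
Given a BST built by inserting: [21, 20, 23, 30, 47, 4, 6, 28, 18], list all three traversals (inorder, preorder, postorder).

Tree insertion order: [21, 20, 23, 30, 47, 4, 6, 28, 18]
Tree (level-order array): [21, 20, 23, 4, None, None, 30, None, 6, 28, 47, None, 18]
Inorder (L, root, R): [4, 6, 18, 20, 21, 23, 28, 30, 47]
Preorder (root, L, R): [21, 20, 4, 6, 18, 23, 30, 28, 47]
Postorder (L, R, root): [18, 6, 4, 20, 28, 47, 30, 23, 21]


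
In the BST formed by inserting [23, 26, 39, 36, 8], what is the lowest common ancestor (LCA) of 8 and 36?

Tree insertion order: [23, 26, 39, 36, 8]
Tree (level-order array): [23, 8, 26, None, None, None, 39, 36]
In a BST, the LCA of p=8, q=36 is the first node v on the
root-to-leaf path with p <= v <= q (go left if both < v, right if both > v).
Walk from root:
  at 23: 8 <= 23 <= 36, this is the LCA
LCA = 23


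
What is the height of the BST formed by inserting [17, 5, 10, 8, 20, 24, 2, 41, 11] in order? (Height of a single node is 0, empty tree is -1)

Insertion order: [17, 5, 10, 8, 20, 24, 2, 41, 11]
Tree (level-order array): [17, 5, 20, 2, 10, None, 24, None, None, 8, 11, None, 41]
Compute height bottom-up (empty subtree = -1):
  height(2) = 1 + max(-1, -1) = 0
  height(8) = 1 + max(-1, -1) = 0
  height(11) = 1 + max(-1, -1) = 0
  height(10) = 1 + max(0, 0) = 1
  height(5) = 1 + max(0, 1) = 2
  height(41) = 1 + max(-1, -1) = 0
  height(24) = 1 + max(-1, 0) = 1
  height(20) = 1 + max(-1, 1) = 2
  height(17) = 1 + max(2, 2) = 3
Height = 3


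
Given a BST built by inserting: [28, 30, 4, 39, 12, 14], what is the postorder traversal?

Tree insertion order: [28, 30, 4, 39, 12, 14]
Tree (level-order array): [28, 4, 30, None, 12, None, 39, None, 14]
Postorder traversal: [14, 12, 4, 39, 30, 28]


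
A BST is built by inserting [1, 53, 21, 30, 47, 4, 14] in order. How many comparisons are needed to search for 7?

Search path for 7: 1 -> 53 -> 21 -> 4 -> 14
Found: False
Comparisons: 5


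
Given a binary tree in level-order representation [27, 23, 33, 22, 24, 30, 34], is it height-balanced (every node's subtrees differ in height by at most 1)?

Tree (level-order array): [27, 23, 33, 22, 24, 30, 34]
Definition: a tree is height-balanced if, at every node, |h(left) - h(right)| <= 1 (empty subtree has height -1).
Bottom-up per-node check:
  node 22: h_left=-1, h_right=-1, diff=0 [OK], height=0
  node 24: h_left=-1, h_right=-1, diff=0 [OK], height=0
  node 23: h_left=0, h_right=0, diff=0 [OK], height=1
  node 30: h_left=-1, h_right=-1, diff=0 [OK], height=0
  node 34: h_left=-1, h_right=-1, diff=0 [OK], height=0
  node 33: h_left=0, h_right=0, diff=0 [OK], height=1
  node 27: h_left=1, h_right=1, diff=0 [OK], height=2
All nodes satisfy the balance condition.
Result: Balanced


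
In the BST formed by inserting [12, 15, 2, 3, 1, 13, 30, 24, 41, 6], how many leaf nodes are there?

Tree built from: [12, 15, 2, 3, 1, 13, 30, 24, 41, 6]
Tree (level-order array): [12, 2, 15, 1, 3, 13, 30, None, None, None, 6, None, None, 24, 41]
Rule: A leaf has 0 children.
Per-node child counts:
  node 12: 2 child(ren)
  node 2: 2 child(ren)
  node 1: 0 child(ren)
  node 3: 1 child(ren)
  node 6: 0 child(ren)
  node 15: 2 child(ren)
  node 13: 0 child(ren)
  node 30: 2 child(ren)
  node 24: 0 child(ren)
  node 41: 0 child(ren)
Matching nodes: [1, 6, 13, 24, 41]
Count of leaf nodes: 5


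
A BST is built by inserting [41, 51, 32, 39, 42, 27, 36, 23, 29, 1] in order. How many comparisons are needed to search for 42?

Search path for 42: 41 -> 51 -> 42
Found: True
Comparisons: 3


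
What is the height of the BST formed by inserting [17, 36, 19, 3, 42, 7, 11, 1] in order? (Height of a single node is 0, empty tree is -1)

Insertion order: [17, 36, 19, 3, 42, 7, 11, 1]
Tree (level-order array): [17, 3, 36, 1, 7, 19, 42, None, None, None, 11]
Compute height bottom-up (empty subtree = -1):
  height(1) = 1 + max(-1, -1) = 0
  height(11) = 1 + max(-1, -1) = 0
  height(7) = 1 + max(-1, 0) = 1
  height(3) = 1 + max(0, 1) = 2
  height(19) = 1 + max(-1, -1) = 0
  height(42) = 1 + max(-1, -1) = 0
  height(36) = 1 + max(0, 0) = 1
  height(17) = 1 + max(2, 1) = 3
Height = 3


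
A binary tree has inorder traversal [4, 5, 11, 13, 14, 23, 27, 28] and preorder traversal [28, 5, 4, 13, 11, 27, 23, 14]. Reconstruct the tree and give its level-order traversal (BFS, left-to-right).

Inorder:  [4, 5, 11, 13, 14, 23, 27, 28]
Preorder: [28, 5, 4, 13, 11, 27, 23, 14]
Algorithm: preorder visits root first, so consume preorder in order;
for each root, split the current inorder slice at that value into
left-subtree inorder and right-subtree inorder, then recurse.
Recursive splits:
  root=28; inorder splits into left=[4, 5, 11, 13, 14, 23, 27], right=[]
  root=5; inorder splits into left=[4], right=[11, 13, 14, 23, 27]
  root=4; inorder splits into left=[], right=[]
  root=13; inorder splits into left=[11], right=[14, 23, 27]
  root=11; inorder splits into left=[], right=[]
  root=27; inorder splits into left=[14, 23], right=[]
  root=23; inorder splits into left=[14], right=[]
  root=14; inorder splits into left=[], right=[]
Reconstructed level-order: [28, 5, 4, 13, 11, 27, 23, 14]


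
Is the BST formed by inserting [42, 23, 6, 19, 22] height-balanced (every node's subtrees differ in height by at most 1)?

Tree (level-order array): [42, 23, None, 6, None, None, 19, None, 22]
Definition: a tree is height-balanced if, at every node, |h(left) - h(right)| <= 1 (empty subtree has height -1).
Bottom-up per-node check:
  node 22: h_left=-1, h_right=-1, diff=0 [OK], height=0
  node 19: h_left=-1, h_right=0, diff=1 [OK], height=1
  node 6: h_left=-1, h_right=1, diff=2 [FAIL (|-1-1|=2 > 1)], height=2
  node 23: h_left=2, h_right=-1, diff=3 [FAIL (|2--1|=3 > 1)], height=3
  node 42: h_left=3, h_right=-1, diff=4 [FAIL (|3--1|=4 > 1)], height=4
Node 6 violates the condition: |-1 - 1| = 2 > 1.
Result: Not balanced


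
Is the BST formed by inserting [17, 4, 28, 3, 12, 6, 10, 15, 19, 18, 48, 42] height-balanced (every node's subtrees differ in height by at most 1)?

Tree (level-order array): [17, 4, 28, 3, 12, 19, 48, None, None, 6, 15, 18, None, 42, None, None, 10]
Definition: a tree is height-balanced if, at every node, |h(left) - h(right)| <= 1 (empty subtree has height -1).
Bottom-up per-node check:
  node 3: h_left=-1, h_right=-1, diff=0 [OK], height=0
  node 10: h_left=-1, h_right=-1, diff=0 [OK], height=0
  node 6: h_left=-1, h_right=0, diff=1 [OK], height=1
  node 15: h_left=-1, h_right=-1, diff=0 [OK], height=0
  node 12: h_left=1, h_right=0, diff=1 [OK], height=2
  node 4: h_left=0, h_right=2, diff=2 [FAIL (|0-2|=2 > 1)], height=3
  node 18: h_left=-1, h_right=-1, diff=0 [OK], height=0
  node 19: h_left=0, h_right=-1, diff=1 [OK], height=1
  node 42: h_left=-1, h_right=-1, diff=0 [OK], height=0
  node 48: h_left=0, h_right=-1, diff=1 [OK], height=1
  node 28: h_left=1, h_right=1, diff=0 [OK], height=2
  node 17: h_left=3, h_right=2, diff=1 [OK], height=4
Node 4 violates the condition: |0 - 2| = 2 > 1.
Result: Not balanced


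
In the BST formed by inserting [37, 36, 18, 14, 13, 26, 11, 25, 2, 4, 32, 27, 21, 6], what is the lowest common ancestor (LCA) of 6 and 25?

Tree insertion order: [37, 36, 18, 14, 13, 26, 11, 25, 2, 4, 32, 27, 21, 6]
Tree (level-order array): [37, 36, None, 18, None, 14, 26, 13, None, 25, 32, 11, None, 21, None, 27, None, 2, None, None, None, None, None, None, 4, None, 6]
In a BST, the LCA of p=6, q=25 is the first node v on the
root-to-leaf path with p <= v <= q (go left if both < v, right if both > v).
Walk from root:
  at 37: both 6 and 25 < 37, go left
  at 36: both 6 and 25 < 36, go left
  at 18: 6 <= 18 <= 25, this is the LCA
LCA = 18


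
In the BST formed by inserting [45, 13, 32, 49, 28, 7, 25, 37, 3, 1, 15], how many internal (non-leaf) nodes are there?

Tree built from: [45, 13, 32, 49, 28, 7, 25, 37, 3, 1, 15]
Tree (level-order array): [45, 13, 49, 7, 32, None, None, 3, None, 28, 37, 1, None, 25, None, None, None, None, None, 15]
Rule: An internal node has at least one child.
Per-node child counts:
  node 45: 2 child(ren)
  node 13: 2 child(ren)
  node 7: 1 child(ren)
  node 3: 1 child(ren)
  node 1: 0 child(ren)
  node 32: 2 child(ren)
  node 28: 1 child(ren)
  node 25: 1 child(ren)
  node 15: 0 child(ren)
  node 37: 0 child(ren)
  node 49: 0 child(ren)
Matching nodes: [45, 13, 7, 3, 32, 28, 25]
Count of internal (non-leaf) nodes: 7


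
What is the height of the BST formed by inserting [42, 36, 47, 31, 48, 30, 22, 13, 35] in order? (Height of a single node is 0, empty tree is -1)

Insertion order: [42, 36, 47, 31, 48, 30, 22, 13, 35]
Tree (level-order array): [42, 36, 47, 31, None, None, 48, 30, 35, None, None, 22, None, None, None, 13]
Compute height bottom-up (empty subtree = -1):
  height(13) = 1 + max(-1, -1) = 0
  height(22) = 1 + max(0, -1) = 1
  height(30) = 1 + max(1, -1) = 2
  height(35) = 1 + max(-1, -1) = 0
  height(31) = 1 + max(2, 0) = 3
  height(36) = 1 + max(3, -1) = 4
  height(48) = 1 + max(-1, -1) = 0
  height(47) = 1 + max(-1, 0) = 1
  height(42) = 1 + max(4, 1) = 5
Height = 5


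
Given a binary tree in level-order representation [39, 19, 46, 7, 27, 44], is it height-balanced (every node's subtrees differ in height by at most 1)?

Tree (level-order array): [39, 19, 46, 7, 27, 44]
Definition: a tree is height-balanced if, at every node, |h(left) - h(right)| <= 1 (empty subtree has height -1).
Bottom-up per-node check:
  node 7: h_left=-1, h_right=-1, diff=0 [OK], height=0
  node 27: h_left=-1, h_right=-1, diff=0 [OK], height=0
  node 19: h_left=0, h_right=0, diff=0 [OK], height=1
  node 44: h_left=-1, h_right=-1, diff=0 [OK], height=0
  node 46: h_left=0, h_right=-1, diff=1 [OK], height=1
  node 39: h_left=1, h_right=1, diff=0 [OK], height=2
All nodes satisfy the balance condition.
Result: Balanced


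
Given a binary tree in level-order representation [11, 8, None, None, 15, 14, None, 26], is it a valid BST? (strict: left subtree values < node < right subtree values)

Level-order array: [11, 8, None, None, 15, 14, None, 26]
Validate using subtree bounds (lo, hi): at each node, require lo < value < hi,
then recurse left with hi=value and right with lo=value.
Preorder trace (stopping at first violation):
  at node 11 with bounds (-inf, +inf): OK
  at node 8 with bounds (-inf, 11): OK
  at node 15 with bounds (8, 11): VIOLATION
Node 15 violates its bound: not (8 < 15 < 11).
Result: Not a valid BST


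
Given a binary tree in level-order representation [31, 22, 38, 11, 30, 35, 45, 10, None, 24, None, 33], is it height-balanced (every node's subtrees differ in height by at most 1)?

Tree (level-order array): [31, 22, 38, 11, 30, 35, 45, 10, None, 24, None, 33]
Definition: a tree is height-balanced if, at every node, |h(left) - h(right)| <= 1 (empty subtree has height -1).
Bottom-up per-node check:
  node 10: h_left=-1, h_right=-1, diff=0 [OK], height=0
  node 11: h_left=0, h_right=-1, diff=1 [OK], height=1
  node 24: h_left=-1, h_right=-1, diff=0 [OK], height=0
  node 30: h_left=0, h_right=-1, diff=1 [OK], height=1
  node 22: h_left=1, h_right=1, diff=0 [OK], height=2
  node 33: h_left=-1, h_right=-1, diff=0 [OK], height=0
  node 35: h_left=0, h_right=-1, diff=1 [OK], height=1
  node 45: h_left=-1, h_right=-1, diff=0 [OK], height=0
  node 38: h_left=1, h_right=0, diff=1 [OK], height=2
  node 31: h_left=2, h_right=2, diff=0 [OK], height=3
All nodes satisfy the balance condition.
Result: Balanced


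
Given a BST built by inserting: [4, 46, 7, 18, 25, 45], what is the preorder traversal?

Tree insertion order: [4, 46, 7, 18, 25, 45]
Tree (level-order array): [4, None, 46, 7, None, None, 18, None, 25, None, 45]
Preorder traversal: [4, 46, 7, 18, 25, 45]


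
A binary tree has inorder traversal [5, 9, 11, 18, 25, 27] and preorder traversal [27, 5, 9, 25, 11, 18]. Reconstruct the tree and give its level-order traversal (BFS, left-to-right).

Inorder:  [5, 9, 11, 18, 25, 27]
Preorder: [27, 5, 9, 25, 11, 18]
Algorithm: preorder visits root first, so consume preorder in order;
for each root, split the current inorder slice at that value into
left-subtree inorder and right-subtree inorder, then recurse.
Recursive splits:
  root=27; inorder splits into left=[5, 9, 11, 18, 25], right=[]
  root=5; inorder splits into left=[], right=[9, 11, 18, 25]
  root=9; inorder splits into left=[], right=[11, 18, 25]
  root=25; inorder splits into left=[11, 18], right=[]
  root=11; inorder splits into left=[], right=[18]
  root=18; inorder splits into left=[], right=[]
Reconstructed level-order: [27, 5, 9, 25, 11, 18]


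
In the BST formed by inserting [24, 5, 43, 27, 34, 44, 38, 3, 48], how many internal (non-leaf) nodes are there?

Tree built from: [24, 5, 43, 27, 34, 44, 38, 3, 48]
Tree (level-order array): [24, 5, 43, 3, None, 27, 44, None, None, None, 34, None, 48, None, 38]
Rule: An internal node has at least one child.
Per-node child counts:
  node 24: 2 child(ren)
  node 5: 1 child(ren)
  node 3: 0 child(ren)
  node 43: 2 child(ren)
  node 27: 1 child(ren)
  node 34: 1 child(ren)
  node 38: 0 child(ren)
  node 44: 1 child(ren)
  node 48: 0 child(ren)
Matching nodes: [24, 5, 43, 27, 34, 44]
Count of internal (non-leaf) nodes: 6


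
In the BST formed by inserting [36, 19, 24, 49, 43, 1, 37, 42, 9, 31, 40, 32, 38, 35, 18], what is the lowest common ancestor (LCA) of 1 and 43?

Tree insertion order: [36, 19, 24, 49, 43, 1, 37, 42, 9, 31, 40, 32, 38, 35, 18]
Tree (level-order array): [36, 19, 49, 1, 24, 43, None, None, 9, None, 31, 37, None, None, 18, None, 32, None, 42, None, None, None, 35, 40, None, None, None, 38]
In a BST, the LCA of p=1, q=43 is the first node v on the
root-to-leaf path with p <= v <= q (go left if both < v, right if both > v).
Walk from root:
  at 36: 1 <= 36 <= 43, this is the LCA
LCA = 36


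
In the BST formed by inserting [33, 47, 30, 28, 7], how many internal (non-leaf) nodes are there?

Tree built from: [33, 47, 30, 28, 7]
Tree (level-order array): [33, 30, 47, 28, None, None, None, 7]
Rule: An internal node has at least one child.
Per-node child counts:
  node 33: 2 child(ren)
  node 30: 1 child(ren)
  node 28: 1 child(ren)
  node 7: 0 child(ren)
  node 47: 0 child(ren)
Matching nodes: [33, 30, 28]
Count of internal (non-leaf) nodes: 3


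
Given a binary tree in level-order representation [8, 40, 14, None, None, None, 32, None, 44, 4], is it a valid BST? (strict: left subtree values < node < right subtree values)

Level-order array: [8, 40, 14, None, None, None, 32, None, 44, 4]
Validate using subtree bounds (lo, hi): at each node, require lo < value < hi,
then recurse left with hi=value and right with lo=value.
Preorder trace (stopping at first violation):
  at node 8 with bounds (-inf, +inf): OK
  at node 40 with bounds (-inf, 8): VIOLATION
Node 40 violates its bound: not (-inf < 40 < 8).
Result: Not a valid BST


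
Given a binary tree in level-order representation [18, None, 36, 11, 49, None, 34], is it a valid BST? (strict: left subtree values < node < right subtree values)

Level-order array: [18, None, 36, 11, 49, None, 34]
Validate using subtree bounds (lo, hi): at each node, require lo < value < hi,
then recurse left with hi=value and right with lo=value.
Preorder trace (stopping at first violation):
  at node 18 with bounds (-inf, +inf): OK
  at node 36 with bounds (18, +inf): OK
  at node 11 with bounds (18, 36): VIOLATION
Node 11 violates its bound: not (18 < 11 < 36).
Result: Not a valid BST


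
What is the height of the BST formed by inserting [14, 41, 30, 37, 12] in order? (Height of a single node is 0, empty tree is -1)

Insertion order: [14, 41, 30, 37, 12]
Tree (level-order array): [14, 12, 41, None, None, 30, None, None, 37]
Compute height bottom-up (empty subtree = -1):
  height(12) = 1 + max(-1, -1) = 0
  height(37) = 1 + max(-1, -1) = 0
  height(30) = 1 + max(-1, 0) = 1
  height(41) = 1 + max(1, -1) = 2
  height(14) = 1 + max(0, 2) = 3
Height = 3


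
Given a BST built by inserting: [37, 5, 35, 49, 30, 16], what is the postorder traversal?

Tree insertion order: [37, 5, 35, 49, 30, 16]
Tree (level-order array): [37, 5, 49, None, 35, None, None, 30, None, 16]
Postorder traversal: [16, 30, 35, 5, 49, 37]


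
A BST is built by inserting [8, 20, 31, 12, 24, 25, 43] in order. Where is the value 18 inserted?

Starting tree (level order): [8, None, 20, 12, 31, None, None, 24, 43, None, 25]
Insertion path: 8 -> 20 -> 12
Result: insert 18 as right child of 12
Final tree (level order): [8, None, 20, 12, 31, None, 18, 24, 43, None, None, None, 25]


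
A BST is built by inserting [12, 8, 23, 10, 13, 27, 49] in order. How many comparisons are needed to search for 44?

Search path for 44: 12 -> 23 -> 27 -> 49
Found: False
Comparisons: 4


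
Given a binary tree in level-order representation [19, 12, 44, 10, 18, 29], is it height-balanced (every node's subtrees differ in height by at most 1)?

Tree (level-order array): [19, 12, 44, 10, 18, 29]
Definition: a tree is height-balanced if, at every node, |h(left) - h(right)| <= 1 (empty subtree has height -1).
Bottom-up per-node check:
  node 10: h_left=-1, h_right=-1, diff=0 [OK], height=0
  node 18: h_left=-1, h_right=-1, diff=0 [OK], height=0
  node 12: h_left=0, h_right=0, diff=0 [OK], height=1
  node 29: h_left=-1, h_right=-1, diff=0 [OK], height=0
  node 44: h_left=0, h_right=-1, diff=1 [OK], height=1
  node 19: h_left=1, h_right=1, diff=0 [OK], height=2
All nodes satisfy the balance condition.
Result: Balanced


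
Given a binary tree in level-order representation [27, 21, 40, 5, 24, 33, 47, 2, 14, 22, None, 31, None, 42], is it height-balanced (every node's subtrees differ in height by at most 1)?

Tree (level-order array): [27, 21, 40, 5, 24, 33, 47, 2, 14, 22, None, 31, None, 42]
Definition: a tree is height-balanced if, at every node, |h(left) - h(right)| <= 1 (empty subtree has height -1).
Bottom-up per-node check:
  node 2: h_left=-1, h_right=-1, diff=0 [OK], height=0
  node 14: h_left=-1, h_right=-1, diff=0 [OK], height=0
  node 5: h_left=0, h_right=0, diff=0 [OK], height=1
  node 22: h_left=-1, h_right=-1, diff=0 [OK], height=0
  node 24: h_left=0, h_right=-1, diff=1 [OK], height=1
  node 21: h_left=1, h_right=1, diff=0 [OK], height=2
  node 31: h_left=-1, h_right=-1, diff=0 [OK], height=0
  node 33: h_left=0, h_right=-1, diff=1 [OK], height=1
  node 42: h_left=-1, h_right=-1, diff=0 [OK], height=0
  node 47: h_left=0, h_right=-1, diff=1 [OK], height=1
  node 40: h_left=1, h_right=1, diff=0 [OK], height=2
  node 27: h_left=2, h_right=2, diff=0 [OK], height=3
All nodes satisfy the balance condition.
Result: Balanced


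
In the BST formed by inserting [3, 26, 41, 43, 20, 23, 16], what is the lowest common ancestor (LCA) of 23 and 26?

Tree insertion order: [3, 26, 41, 43, 20, 23, 16]
Tree (level-order array): [3, None, 26, 20, 41, 16, 23, None, 43]
In a BST, the LCA of p=23, q=26 is the first node v on the
root-to-leaf path with p <= v <= q (go left if both < v, right if both > v).
Walk from root:
  at 3: both 23 and 26 > 3, go right
  at 26: 23 <= 26 <= 26, this is the LCA
LCA = 26


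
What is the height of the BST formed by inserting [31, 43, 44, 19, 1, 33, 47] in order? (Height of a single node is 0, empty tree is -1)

Insertion order: [31, 43, 44, 19, 1, 33, 47]
Tree (level-order array): [31, 19, 43, 1, None, 33, 44, None, None, None, None, None, 47]
Compute height bottom-up (empty subtree = -1):
  height(1) = 1 + max(-1, -1) = 0
  height(19) = 1 + max(0, -1) = 1
  height(33) = 1 + max(-1, -1) = 0
  height(47) = 1 + max(-1, -1) = 0
  height(44) = 1 + max(-1, 0) = 1
  height(43) = 1 + max(0, 1) = 2
  height(31) = 1 + max(1, 2) = 3
Height = 3


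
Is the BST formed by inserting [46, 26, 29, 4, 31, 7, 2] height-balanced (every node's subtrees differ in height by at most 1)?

Tree (level-order array): [46, 26, None, 4, 29, 2, 7, None, 31]
Definition: a tree is height-balanced if, at every node, |h(left) - h(right)| <= 1 (empty subtree has height -1).
Bottom-up per-node check:
  node 2: h_left=-1, h_right=-1, diff=0 [OK], height=0
  node 7: h_left=-1, h_right=-1, diff=0 [OK], height=0
  node 4: h_left=0, h_right=0, diff=0 [OK], height=1
  node 31: h_left=-1, h_right=-1, diff=0 [OK], height=0
  node 29: h_left=-1, h_right=0, diff=1 [OK], height=1
  node 26: h_left=1, h_right=1, diff=0 [OK], height=2
  node 46: h_left=2, h_right=-1, diff=3 [FAIL (|2--1|=3 > 1)], height=3
Node 46 violates the condition: |2 - -1| = 3 > 1.
Result: Not balanced


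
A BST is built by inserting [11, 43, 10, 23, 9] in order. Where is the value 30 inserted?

Starting tree (level order): [11, 10, 43, 9, None, 23]
Insertion path: 11 -> 43 -> 23
Result: insert 30 as right child of 23
Final tree (level order): [11, 10, 43, 9, None, 23, None, None, None, None, 30]


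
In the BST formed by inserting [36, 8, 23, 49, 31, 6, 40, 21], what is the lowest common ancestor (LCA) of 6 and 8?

Tree insertion order: [36, 8, 23, 49, 31, 6, 40, 21]
Tree (level-order array): [36, 8, 49, 6, 23, 40, None, None, None, 21, 31]
In a BST, the LCA of p=6, q=8 is the first node v on the
root-to-leaf path with p <= v <= q (go left if both < v, right if both > v).
Walk from root:
  at 36: both 6 and 8 < 36, go left
  at 8: 6 <= 8 <= 8, this is the LCA
LCA = 8


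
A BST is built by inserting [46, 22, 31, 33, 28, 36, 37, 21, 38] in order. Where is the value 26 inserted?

Starting tree (level order): [46, 22, None, 21, 31, None, None, 28, 33, None, None, None, 36, None, 37, None, 38]
Insertion path: 46 -> 22 -> 31 -> 28
Result: insert 26 as left child of 28
Final tree (level order): [46, 22, None, 21, 31, None, None, 28, 33, 26, None, None, 36, None, None, None, 37, None, 38]


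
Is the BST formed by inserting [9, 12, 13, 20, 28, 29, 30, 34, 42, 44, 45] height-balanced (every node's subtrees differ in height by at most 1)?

Tree (level-order array): [9, None, 12, None, 13, None, 20, None, 28, None, 29, None, 30, None, 34, None, 42, None, 44, None, 45]
Definition: a tree is height-balanced if, at every node, |h(left) - h(right)| <= 1 (empty subtree has height -1).
Bottom-up per-node check:
  node 45: h_left=-1, h_right=-1, diff=0 [OK], height=0
  node 44: h_left=-1, h_right=0, diff=1 [OK], height=1
  node 42: h_left=-1, h_right=1, diff=2 [FAIL (|-1-1|=2 > 1)], height=2
  node 34: h_left=-1, h_right=2, diff=3 [FAIL (|-1-2|=3 > 1)], height=3
  node 30: h_left=-1, h_right=3, diff=4 [FAIL (|-1-3|=4 > 1)], height=4
  node 29: h_left=-1, h_right=4, diff=5 [FAIL (|-1-4|=5 > 1)], height=5
  node 28: h_left=-1, h_right=5, diff=6 [FAIL (|-1-5|=6 > 1)], height=6
  node 20: h_left=-1, h_right=6, diff=7 [FAIL (|-1-6|=7 > 1)], height=7
  node 13: h_left=-1, h_right=7, diff=8 [FAIL (|-1-7|=8 > 1)], height=8
  node 12: h_left=-1, h_right=8, diff=9 [FAIL (|-1-8|=9 > 1)], height=9
  node 9: h_left=-1, h_right=9, diff=10 [FAIL (|-1-9|=10 > 1)], height=10
Node 42 violates the condition: |-1 - 1| = 2 > 1.
Result: Not balanced


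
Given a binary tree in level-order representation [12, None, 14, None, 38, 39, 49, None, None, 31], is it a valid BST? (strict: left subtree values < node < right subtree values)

Level-order array: [12, None, 14, None, 38, 39, 49, None, None, 31]
Validate using subtree bounds (lo, hi): at each node, require lo < value < hi,
then recurse left with hi=value and right with lo=value.
Preorder trace (stopping at first violation):
  at node 12 with bounds (-inf, +inf): OK
  at node 14 with bounds (12, +inf): OK
  at node 38 with bounds (14, +inf): OK
  at node 39 with bounds (14, 38): VIOLATION
Node 39 violates its bound: not (14 < 39 < 38).
Result: Not a valid BST


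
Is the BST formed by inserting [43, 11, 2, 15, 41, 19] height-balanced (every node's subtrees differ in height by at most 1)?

Tree (level-order array): [43, 11, None, 2, 15, None, None, None, 41, 19]
Definition: a tree is height-balanced if, at every node, |h(left) - h(right)| <= 1 (empty subtree has height -1).
Bottom-up per-node check:
  node 2: h_left=-1, h_right=-1, diff=0 [OK], height=0
  node 19: h_left=-1, h_right=-1, diff=0 [OK], height=0
  node 41: h_left=0, h_right=-1, diff=1 [OK], height=1
  node 15: h_left=-1, h_right=1, diff=2 [FAIL (|-1-1|=2 > 1)], height=2
  node 11: h_left=0, h_right=2, diff=2 [FAIL (|0-2|=2 > 1)], height=3
  node 43: h_left=3, h_right=-1, diff=4 [FAIL (|3--1|=4 > 1)], height=4
Node 15 violates the condition: |-1 - 1| = 2 > 1.
Result: Not balanced


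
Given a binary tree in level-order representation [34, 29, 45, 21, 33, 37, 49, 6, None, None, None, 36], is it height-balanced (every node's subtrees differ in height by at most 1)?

Tree (level-order array): [34, 29, 45, 21, 33, 37, 49, 6, None, None, None, 36]
Definition: a tree is height-balanced if, at every node, |h(left) - h(right)| <= 1 (empty subtree has height -1).
Bottom-up per-node check:
  node 6: h_left=-1, h_right=-1, diff=0 [OK], height=0
  node 21: h_left=0, h_right=-1, diff=1 [OK], height=1
  node 33: h_left=-1, h_right=-1, diff=0 [OK], height=0
  node 29: h_left=1, h_right=0, diff=1 [OK], height=2
  node 36: h_left=-1, h_right=-1, diff=0 [OK], height=0
  node 37: h_left=0, h_right=-1, diff=1 [OK], height=1
  node 49: h_left=-1, h_right=-1, diff=0 [OK], height=0
  node 45: h_left=1, h_right=0, diff=1 [OK], height=2
  node 34: h_left=2, h_right=2, diff=0 [OK], height=3
All nodes satisfy the balance condition.
Result: Balanced


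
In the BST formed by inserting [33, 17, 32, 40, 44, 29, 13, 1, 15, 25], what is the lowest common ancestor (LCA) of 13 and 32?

Tree insertion order: [33, 17, 32, 40, 44, 29, 13, 1, 15, 25]
Tree (level-order array): [33, 17, 40, 13, 32, None, 44, 1, 15, 29, None, None, None, None, None, None, None, 25]
In a BST, the LCA of p=13, q=32 is the first node v on the
root-to-leaf path with p <= v <= q (go left if both < v, right if both > v).
Walk from root:
  at 33: both 13 and 32 < 33, go left
  at 17: 13 <= 17 <= 32, this is the LCA
LCA = 17


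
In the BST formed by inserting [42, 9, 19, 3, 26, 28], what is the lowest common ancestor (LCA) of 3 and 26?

Tree insertion order: [42, 9, 19, 3, 26, 28]
Tree (level-order array): [42, 9, None, 3, 19, None, None, None, 26, None, 28]
In a BST, the LCA of p=3, q=26 is the first node v on the
root-to-leaf path with p <= v <= q (go left if both < v, right if both > v).
Walk from root:
  at 42: both 3 and 26 < 42, go left
  at 9: 3 <= 9 <= 26, this is the LCA
LCA = 9


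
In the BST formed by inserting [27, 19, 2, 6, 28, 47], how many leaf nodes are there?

Tree built from: [27, 19, 2, 6, 28, 47]
Tree (level-order array): [27, 19, 28, 2, None, None, 47, None, 6]
Rule: A leaf has 0 children.
Per-node child counts:
  node 27: 2 child(ren)
  node 19: 1 child(ren)
  node 2: 1 child(ren)
  node 6: 0 child(ren)
  node 28: 1 child(ren)
  node 47: 0 child(ren)
Matching nodes: [6, 47]
Count of leaf nodes: 2


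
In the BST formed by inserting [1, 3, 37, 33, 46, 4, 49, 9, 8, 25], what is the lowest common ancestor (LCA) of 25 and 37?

Tree insertion order: [1, 3, 37, 33, 46, 4, 49, 9, 8, 25]
Tree (level-order array): [1, None, 3, None, 37, 33, 46, 4, None, None, 49, None, 9, None, None, 8, 25]
In a BST, the LCA of p=25, q=37 is the first node v on the
root-to-leaf path with p <= v <= q (go left if both < v, right if both > v).
Walk from root:
  at 1: both 25 and 37 > 1, go right
  at 3: both 25 and 37 > 3, go right
  at 37: 25 <= 37 <= 37, this is the LCA
LCA = 37


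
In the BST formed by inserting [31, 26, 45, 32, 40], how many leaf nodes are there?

Tree built from: [31, 26, 45, 32, 40]
Tree (level-order array): [31, 26, 45, None, None, 32, None, None, 40]
Rule: A leaf has 0 children.
Per-node child counts:
  node 31: 2 child(ren)
  node 26: 0 child(ren)
  node 45: 1 child(ren)
  node 32: 1 child(ren)
  node 40: 0 child(ren)
Matching nodes: [26, 40]
Count of leaf nodes: 2


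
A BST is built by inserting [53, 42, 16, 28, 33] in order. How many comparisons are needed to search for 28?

Search path for 28: 53 -> 42 -> 16 -> 28
Found: True
Comparisons: 4


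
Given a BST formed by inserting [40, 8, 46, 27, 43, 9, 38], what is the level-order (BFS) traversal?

Tree insertion order: [40, 8, 46, 27, 43, 9, 38]
Tree (level-order array): [40, 8, 46, None, 27, 43, None, 9, 38]
BFS from the root, enqueuing left then right child of each popped node:
  queue [40] -> pop 40, enqueue [8, 46], visited so far: [40]
  queue [8, 46] -> pop 8, enqueue [27], visited so far: [40, 8]
  queue [46, 27] -> pop 46, enqueue [43], visited so far: [40, 8, 46]
  queue [27, 43] -> pop 27, enqueue [9, 38], visited so far: [40, 8, 46, 27]
  queue [43, 9, 38] -> pop 43, enqueue [none], visited so far: [40, 8, 46, 27, 43]
  queue [9, 38] -> pop 9, enqueue [none], visited so far: [40, 8, 46, 27, 43, 9]
  queue [38] -> pop 38, enqueue [none], visited so far: [40, 8, 46, 27, 43, 9, 38]
Result: [40, 8, 46, 27, 43, 9, 38]


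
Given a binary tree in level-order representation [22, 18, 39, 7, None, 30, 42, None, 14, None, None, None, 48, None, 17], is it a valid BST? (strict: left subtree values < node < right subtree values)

Level-order array: [22, 18, 39, 7, None, 30, 42, None, 14, None, None, None, 48, None, 17]
Validate using subtree bounds (lo, hi): at each node, require lo < value < hi,
then recurse left with hi=value and right with lo=value.
Preorder trace (stopping at first violation):
  at node 22 with bounds (-inf, +inf): OK
  at node 18 with bounds (-inf, 22): OK
  at node 7 with bounds (-inf, 18): OK
  at node 14 with bounds (7, 18): OK
  at node 17 with bounds (14, 18): OK
  at node 39 with bounds (22, +inf): OK
  at node 30 with bounds (22, 39): OK
  at node 42 with bounds (39, +inf): OK
  at node 48 with bounds (42, +inf): OK
No violation found at any node.
Result: Valid BST


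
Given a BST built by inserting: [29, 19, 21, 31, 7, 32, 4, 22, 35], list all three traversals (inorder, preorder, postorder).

Tree insertion order: [29, 19, 21, 31, 7, 32, 4, 22, 35]
Tree (level-order array): [29, 19, 31, 7, 21, None, 32, 4, None, None, 22, None, 35]
Inorder (L, root, R): [4, 7, 19, 21, 22, 29, 31, 32, 35]
Preorder (root, L, R): [29, 19, 7, 4, 21, 22, 31, 32, 35]
Postorder (L, R, root): [4, 7, 22, 21, 19, 35, 32, 31, 29]


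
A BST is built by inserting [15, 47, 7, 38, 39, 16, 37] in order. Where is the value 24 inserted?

Starting tree (level order): [15, 7, 47, None, None, 38, None, 16, 39, None, 37]
Insertion path: 15 -> 47 -> 38 -> 16 -> 37
Result: insert 24 as left child of 37
Final tree (level order): [15, 7, 47, None, None, 38, None, 16, 39, None, 37, None, None, 24]


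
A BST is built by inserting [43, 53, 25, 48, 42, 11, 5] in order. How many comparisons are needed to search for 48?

Search path for 48: 43 -> 53 -> 48
Found: True
Comparisons: 3


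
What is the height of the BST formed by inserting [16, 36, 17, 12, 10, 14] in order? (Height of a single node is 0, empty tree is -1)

Insertion order: [16, 36, 17, 12, 10, 14]
Tree (level-order array): [16, 12, 36, 10, 14, 17]
Compute height bottom-up (empty subtree = -1):
  height(10) = 1 + max(-1, -1) = 0
  height(14) = 1 + max(-1, -1) = 0
  height(12) = 1 + max(0, 0) = 1
  height(17) = 1 + max(-1, -1) = 0
  height(36) = 1 + max(0, -1) = 1
  height(16) = 1 + max(1, 1) = 2
Height = 2


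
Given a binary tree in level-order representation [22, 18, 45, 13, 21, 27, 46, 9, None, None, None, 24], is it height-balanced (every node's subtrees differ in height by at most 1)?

Tree (level-order array): [22, 18, 45, 13, 21, 27, 46, 9, None, None, None, 24]
Definition: a tree is height-balanced if, at every node, |h(left) - h(right)| <= 1 (empty subtree has height -1).
Bottom-up per-node check:
  node 9: h_left=-1, h_right=-1, diff=0 [OK], height=0
  node 13: h_left=0, h_right=-1, diff=1 [OK], height=1
  node 21: h_left=-1, h_right=-1, diff=0 [OK], height=0
  node 18: h_left=1, h_right=0, diff=1 [OK], height=2
  node 24: h_left=-1, h_right=-1, diff=0 [OK], height=0
  node 27: h_left=0, h_right=-1, diff=1 [OK], height=1
  node 46: h_left=-1, h_right=-1, diff=0 [OK], height=0
  node 45: h_left=1, h_right=0, diff=1 [OK], height=2
  node 22: h_left=2, h_right=2, diff=0 [OK], height=3
All nodes satisfy the balance condition.
Result: Balanced


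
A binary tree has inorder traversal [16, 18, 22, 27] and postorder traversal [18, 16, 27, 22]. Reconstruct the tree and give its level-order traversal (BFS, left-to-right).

Inorder:   [16, 18, 22, 27]
Postorder: [18, 16, 27, 22]
Algorithm: postorder visits root last, so walk postorder right-to-left;
each value is the root of the current inorder slice — split it at that
value, recurse on the right subtree first, then the left.
Recursive splits:
  root=22; inorder splits into left=[16, 18], right=[27]
  root=27; inorder splits into left=[], right=[]
  root=16; inorder splits into left=[], right=[18]
  root=18; inorder splits into left=[], right=[]
Reconstructed level-order: [22, 16, 27, 18]


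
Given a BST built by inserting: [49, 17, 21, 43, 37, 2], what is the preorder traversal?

Tree insertion order: [49, 17, 21, 43, 37, 2]
Tree (level-order array): [49, 17, None, 2, 21, None, None, None, 43, 37]
Preorder traversal: [49, 17, 2, 21, 43, 37]
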